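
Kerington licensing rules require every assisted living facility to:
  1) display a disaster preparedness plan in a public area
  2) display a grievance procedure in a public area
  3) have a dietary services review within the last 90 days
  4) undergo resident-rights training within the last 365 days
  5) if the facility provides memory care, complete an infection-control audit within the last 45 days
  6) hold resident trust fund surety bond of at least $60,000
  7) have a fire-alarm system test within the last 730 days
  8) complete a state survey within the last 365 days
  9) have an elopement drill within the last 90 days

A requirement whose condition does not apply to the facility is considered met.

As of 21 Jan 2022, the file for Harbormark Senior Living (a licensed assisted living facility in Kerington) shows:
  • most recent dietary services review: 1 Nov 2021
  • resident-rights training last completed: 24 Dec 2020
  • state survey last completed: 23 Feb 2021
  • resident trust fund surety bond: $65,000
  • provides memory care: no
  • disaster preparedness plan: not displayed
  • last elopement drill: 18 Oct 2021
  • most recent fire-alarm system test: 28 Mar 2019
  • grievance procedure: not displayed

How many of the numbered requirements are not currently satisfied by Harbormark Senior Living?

5

1. disaster preparedness plan absent → not met
2. grievance procedure absent → not met
3. dietary services review 81 days ago vs limit 90 → met
4. resident-rights training 393 days ago vs limit 365 → not met
5. condition 'provides memory care' does not hold → requirement n/a → met
6. resident trust fund surety bond $65,000 ≥ $60,000 → met
7. fire-alarm system test 1030 days ago vs limit 730 → not met
8. state survey 332 days ago vs limit 365 → met
9. elopement drill 95 days ago vs limit 90 → not met
Not met: 5 of 9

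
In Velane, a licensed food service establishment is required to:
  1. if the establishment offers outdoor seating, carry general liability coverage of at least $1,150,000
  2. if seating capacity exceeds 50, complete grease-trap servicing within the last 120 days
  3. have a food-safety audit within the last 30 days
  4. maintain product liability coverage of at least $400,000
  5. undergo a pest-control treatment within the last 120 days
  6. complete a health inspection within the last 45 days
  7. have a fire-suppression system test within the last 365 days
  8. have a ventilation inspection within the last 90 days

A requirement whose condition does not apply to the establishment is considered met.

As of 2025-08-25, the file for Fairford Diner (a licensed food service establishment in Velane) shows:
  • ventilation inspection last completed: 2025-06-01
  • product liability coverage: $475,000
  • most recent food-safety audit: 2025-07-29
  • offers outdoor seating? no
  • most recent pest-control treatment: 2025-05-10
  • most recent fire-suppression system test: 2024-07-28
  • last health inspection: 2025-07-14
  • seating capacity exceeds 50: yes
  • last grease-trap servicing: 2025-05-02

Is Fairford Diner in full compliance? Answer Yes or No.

1. condition 'offers outdoor seating' does not hold → requirement n/a → met
2. condition 'seating capacity exceeds 50' holds; grease-trap servicing 115 days ago vs limit 120 → met
3. food-safety audit 27 days ago vs limit 30 → met
4. product liability coverage $475,000 ≥ $400,000 → met
5. pest-control treatment 107 days ago vs limit 120 → met
6. health inspection 42 days ago vs limit 45 → met
7. fire-suppression system test 393 days ago vs limit 365 → not met
8. ventilation inspection 85 days ago vs limit 90 → met
Not met: 7

No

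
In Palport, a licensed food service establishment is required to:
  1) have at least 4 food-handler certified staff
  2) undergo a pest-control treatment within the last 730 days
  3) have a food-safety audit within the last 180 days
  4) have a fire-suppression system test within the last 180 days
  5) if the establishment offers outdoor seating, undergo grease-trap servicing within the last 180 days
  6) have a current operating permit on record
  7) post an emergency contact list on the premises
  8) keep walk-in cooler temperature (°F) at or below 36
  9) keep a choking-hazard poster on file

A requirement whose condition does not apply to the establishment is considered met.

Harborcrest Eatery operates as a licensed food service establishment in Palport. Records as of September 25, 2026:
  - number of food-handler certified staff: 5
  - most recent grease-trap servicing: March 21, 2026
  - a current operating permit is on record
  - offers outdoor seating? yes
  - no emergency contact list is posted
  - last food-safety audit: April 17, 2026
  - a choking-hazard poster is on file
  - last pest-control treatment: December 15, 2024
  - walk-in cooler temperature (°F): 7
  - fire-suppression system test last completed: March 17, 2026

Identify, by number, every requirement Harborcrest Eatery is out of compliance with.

4, 5, 7

1. food-handler certified staff 5 ≥ 4 → met
2. pest-control treatment 649 days ago vs limit 730 → met
3. food-safety audit 161 days ago vs limit 180 → met
4. fire-suppression system test 192 days ago vs limit 180 → not met
5. condition 'offers outdoor seating' holds; grease-trap servicing 188 days ago vs limit 180 → not met
6. current operating permit present → met
7. emergency contact list absent → not met
8. walk-in cooler temperature (°F) 7 ≤ 36 → met
9. choking-hazard poster present → met
Not met: 4, 5, 7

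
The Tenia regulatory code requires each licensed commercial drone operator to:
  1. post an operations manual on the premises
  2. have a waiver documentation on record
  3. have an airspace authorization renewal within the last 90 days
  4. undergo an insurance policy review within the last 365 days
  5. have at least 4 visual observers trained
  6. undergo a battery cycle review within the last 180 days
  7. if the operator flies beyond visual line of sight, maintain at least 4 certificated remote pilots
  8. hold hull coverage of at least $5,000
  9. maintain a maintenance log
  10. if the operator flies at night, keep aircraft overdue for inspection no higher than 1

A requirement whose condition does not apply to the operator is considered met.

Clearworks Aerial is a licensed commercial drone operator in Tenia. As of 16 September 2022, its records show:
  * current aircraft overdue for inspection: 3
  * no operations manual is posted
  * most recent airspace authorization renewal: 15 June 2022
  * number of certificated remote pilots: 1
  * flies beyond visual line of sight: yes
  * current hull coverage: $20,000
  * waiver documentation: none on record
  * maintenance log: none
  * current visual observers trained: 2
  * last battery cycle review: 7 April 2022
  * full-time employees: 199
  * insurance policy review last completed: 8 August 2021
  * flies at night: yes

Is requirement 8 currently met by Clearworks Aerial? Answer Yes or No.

8. hull coverage $20,000 ≥ $5,000 → met

Yes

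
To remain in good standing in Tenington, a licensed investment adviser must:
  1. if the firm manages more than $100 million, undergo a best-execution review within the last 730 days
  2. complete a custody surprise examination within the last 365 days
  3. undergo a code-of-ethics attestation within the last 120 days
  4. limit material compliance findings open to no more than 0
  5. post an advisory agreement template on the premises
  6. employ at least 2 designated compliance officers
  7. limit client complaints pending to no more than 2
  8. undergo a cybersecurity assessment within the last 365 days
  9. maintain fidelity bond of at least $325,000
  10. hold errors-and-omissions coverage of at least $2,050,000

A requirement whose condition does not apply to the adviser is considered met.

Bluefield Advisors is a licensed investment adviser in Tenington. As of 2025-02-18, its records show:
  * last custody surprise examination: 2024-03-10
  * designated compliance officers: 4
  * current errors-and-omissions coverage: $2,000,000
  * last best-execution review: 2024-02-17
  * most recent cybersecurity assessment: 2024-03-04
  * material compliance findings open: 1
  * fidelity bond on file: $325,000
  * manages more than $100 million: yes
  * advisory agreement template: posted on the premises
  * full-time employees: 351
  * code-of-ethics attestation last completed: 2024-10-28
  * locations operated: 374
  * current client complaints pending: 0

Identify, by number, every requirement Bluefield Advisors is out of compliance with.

1. condition 'manages more than $100 million' holds; best-execution review 367 days ago vs limit 730 → met
2. custody surprise examination 345 days ago vs limit 365 → met
3. code-of-ethics attestation 113 days ago vs limit 120 → met
4. material compliance findings open 1 > 0 → not met
5. advisory agreement template present → met
6. designated compliance officers 4 ≥ 2 → met
7. client complaints pending 0 ≤ 2 → met
8. cybersecurity assessment 351 days ago vs limit 365 → met
9. fidelity bond $325,000 ≥ $325,000 → met
10. errors-and-omissions coverage $2,000,000 < $2,050,000 → not met
Not met: 4, 10

4, 10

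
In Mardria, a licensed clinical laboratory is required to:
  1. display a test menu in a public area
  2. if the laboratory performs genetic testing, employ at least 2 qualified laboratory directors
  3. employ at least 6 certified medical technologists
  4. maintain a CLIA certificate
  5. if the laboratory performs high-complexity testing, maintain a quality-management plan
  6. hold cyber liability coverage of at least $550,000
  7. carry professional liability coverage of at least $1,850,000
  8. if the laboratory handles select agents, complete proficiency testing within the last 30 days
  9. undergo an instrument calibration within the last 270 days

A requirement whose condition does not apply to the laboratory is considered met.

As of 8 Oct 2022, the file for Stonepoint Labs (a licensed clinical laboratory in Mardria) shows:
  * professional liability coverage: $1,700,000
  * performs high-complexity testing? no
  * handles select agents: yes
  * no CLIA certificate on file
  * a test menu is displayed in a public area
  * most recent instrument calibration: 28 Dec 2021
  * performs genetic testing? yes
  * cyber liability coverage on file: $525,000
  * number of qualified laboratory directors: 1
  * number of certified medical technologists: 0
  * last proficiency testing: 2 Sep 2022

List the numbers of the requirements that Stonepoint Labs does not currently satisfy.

1. test menu present → met
2. condition 'performs genetic testing' holds; qualified laboratory directors 1 < 2 → not met
3. certified medical technologists 0 < 6 → not met
4. CLIA certificate absent → not met
5. condition 'performs high-complexity testing' does not hold → requirement n/a → met
6. cyber liability coverage $525,000 < $550,000 → not met
7. professional liability coverage $1,700,000 < $1,850,000 → not met
8. condition 'handles select agents' holds; proficiency testing 36 days ago vs limit 30 → not met
9. instrument calibration 284 days ago vs limit 270 → not met
Not met: 2, 3, 4, 6, 7, 8, 9

2, 3, 4, 6, 7, 8, 9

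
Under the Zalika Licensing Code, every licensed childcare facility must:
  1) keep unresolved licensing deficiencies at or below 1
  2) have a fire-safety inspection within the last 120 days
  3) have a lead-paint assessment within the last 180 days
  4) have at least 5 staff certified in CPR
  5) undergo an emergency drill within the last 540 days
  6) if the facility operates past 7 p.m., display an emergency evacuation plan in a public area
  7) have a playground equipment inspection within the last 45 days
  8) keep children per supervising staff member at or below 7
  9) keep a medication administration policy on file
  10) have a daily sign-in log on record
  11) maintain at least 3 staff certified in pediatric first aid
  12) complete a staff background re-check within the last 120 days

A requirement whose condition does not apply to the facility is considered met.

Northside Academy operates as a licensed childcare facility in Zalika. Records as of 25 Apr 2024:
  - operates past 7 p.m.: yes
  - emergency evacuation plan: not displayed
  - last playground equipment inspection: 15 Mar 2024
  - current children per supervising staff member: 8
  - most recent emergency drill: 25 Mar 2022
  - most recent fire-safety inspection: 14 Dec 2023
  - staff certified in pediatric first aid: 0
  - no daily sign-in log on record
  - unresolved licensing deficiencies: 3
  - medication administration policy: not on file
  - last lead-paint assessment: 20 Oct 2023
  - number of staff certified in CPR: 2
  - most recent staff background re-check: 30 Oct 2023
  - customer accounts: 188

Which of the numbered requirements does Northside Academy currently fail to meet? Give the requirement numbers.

1. unresolved licensing deficiencies 3 > 1 → not met
2. fire-safety inspection 133 days ago vs limit 120 → not met
3. lead-paint assessment 188 days ago vs limit 180 → not met
4. staff certified in CPR 2 < 5 → not met
5. emergency drill 762 days ago vs limit 540 → not met
6. condition 'operates past 7 p.m.' holds; emergency evacuation plan absent → not met
7. playground equipment inspection 41 days ago vs limit 45 → met
8. children per supervising staff member 8 > 7 → not met
9. medication administration policy absent → not met
10. daily sign-in log absent → not met
11. staff certified in pediatric first aid 0 < 3 → not met
12. staff background re-check 178 days ago vs limit 120 → not met
Not met: 1, 2, 3, 4, 5, 6, 8, 9, 10, 11, 12

1, 2, 3, 4, 5, 6, 8, 9, 10, 11, 12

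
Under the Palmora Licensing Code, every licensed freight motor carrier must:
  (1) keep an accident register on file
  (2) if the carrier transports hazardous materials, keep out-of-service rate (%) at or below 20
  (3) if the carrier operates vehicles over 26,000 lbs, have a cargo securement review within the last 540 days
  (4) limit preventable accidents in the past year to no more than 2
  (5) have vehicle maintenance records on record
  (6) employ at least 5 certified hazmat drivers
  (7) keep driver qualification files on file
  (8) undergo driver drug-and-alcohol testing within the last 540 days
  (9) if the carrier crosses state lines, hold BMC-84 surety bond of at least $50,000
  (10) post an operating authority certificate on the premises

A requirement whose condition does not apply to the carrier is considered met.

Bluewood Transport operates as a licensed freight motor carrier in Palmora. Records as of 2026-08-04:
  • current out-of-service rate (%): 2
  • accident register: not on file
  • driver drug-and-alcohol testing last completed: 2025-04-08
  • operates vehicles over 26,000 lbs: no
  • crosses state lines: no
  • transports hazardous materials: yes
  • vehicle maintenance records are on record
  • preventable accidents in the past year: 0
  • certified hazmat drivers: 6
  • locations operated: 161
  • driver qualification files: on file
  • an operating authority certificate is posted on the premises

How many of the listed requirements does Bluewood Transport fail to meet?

1. accident register absent → not met
2. condition 'transports hazardous materials' holds; out-of-service rate (%) 2 ≤ 20 → met
3. condition 'operates vehicles over 26,000 lbs' does not hold → requirement n/a → met
4. preventable accidents in the past year 0 ≤ 2 → met
5. vehicle maintenance records present → met
6. certified hazmat drivers 6 ≥ 5 → met
7. driver qualification files present → met
8. driver drug-and-alcohol testing 483 days ago vs limit 540 → met
9. condition 'crosses state lines' does not hold → requirement n/a → met
10. operating authority certificate present → met
Not met: 1 of 10

1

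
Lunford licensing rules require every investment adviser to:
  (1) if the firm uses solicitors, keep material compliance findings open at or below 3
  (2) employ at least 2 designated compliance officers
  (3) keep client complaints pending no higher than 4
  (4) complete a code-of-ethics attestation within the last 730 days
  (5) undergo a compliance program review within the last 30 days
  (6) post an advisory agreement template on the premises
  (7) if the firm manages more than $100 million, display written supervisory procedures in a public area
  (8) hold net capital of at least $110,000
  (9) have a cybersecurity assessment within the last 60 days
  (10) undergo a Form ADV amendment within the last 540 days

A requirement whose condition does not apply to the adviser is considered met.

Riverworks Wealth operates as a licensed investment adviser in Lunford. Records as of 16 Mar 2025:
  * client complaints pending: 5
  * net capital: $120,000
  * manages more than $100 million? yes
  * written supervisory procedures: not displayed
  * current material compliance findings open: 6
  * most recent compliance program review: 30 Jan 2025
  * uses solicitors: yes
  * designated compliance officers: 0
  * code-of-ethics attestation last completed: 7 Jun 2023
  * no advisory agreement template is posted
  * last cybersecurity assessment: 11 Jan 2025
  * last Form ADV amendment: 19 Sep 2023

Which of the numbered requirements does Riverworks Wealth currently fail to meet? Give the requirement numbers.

1, 2, 3, 5, 6, 7, 9, 10

1. condition 'uses solicitors' holds; material compliance findings open 6 > 3 → not met
2. designated compliance officers 0 < 2 → not met
3. client complaints pending 5 > 4 → not met
4. code-of-ethics attestation 648 days ago vs limit 730 → met
5. compliance program review 45 days ago vs limit 30 → not met
6. advisory agreement template absent → not met
7. condition 'manages more than $100 million' holds; written supervisory procedures absent → not met
8. net capital $120,000 ≥ $110,000 → met
9. cybersecurity assessment 64 days ago vs limit 60 → not met
10. Form ADV amendment 544 days ago vs limit 540 → not met
Not met: 1, 2, 3, 5, 6, 7, 9, 10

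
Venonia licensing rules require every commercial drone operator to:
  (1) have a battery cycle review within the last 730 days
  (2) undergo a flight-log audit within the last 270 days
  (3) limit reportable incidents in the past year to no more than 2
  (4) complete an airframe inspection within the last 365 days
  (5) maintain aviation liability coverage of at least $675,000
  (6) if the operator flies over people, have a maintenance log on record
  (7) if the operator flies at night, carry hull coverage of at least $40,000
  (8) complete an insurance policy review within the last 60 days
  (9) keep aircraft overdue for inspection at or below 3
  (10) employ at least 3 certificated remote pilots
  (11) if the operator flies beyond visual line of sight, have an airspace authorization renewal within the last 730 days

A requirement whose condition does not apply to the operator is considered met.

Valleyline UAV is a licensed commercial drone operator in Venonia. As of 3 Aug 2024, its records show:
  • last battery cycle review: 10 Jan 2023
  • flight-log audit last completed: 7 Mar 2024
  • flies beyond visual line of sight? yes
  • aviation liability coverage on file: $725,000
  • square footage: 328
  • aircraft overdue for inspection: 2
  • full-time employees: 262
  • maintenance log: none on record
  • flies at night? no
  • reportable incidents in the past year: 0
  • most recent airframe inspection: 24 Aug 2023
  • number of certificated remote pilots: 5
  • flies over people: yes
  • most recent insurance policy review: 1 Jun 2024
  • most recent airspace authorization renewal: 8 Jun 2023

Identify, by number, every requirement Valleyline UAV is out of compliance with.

6, 8

1. battery cycle review 571 days ago vs limit 730 → met
2. flight-log audit 149 days ago vs limit 270 → met
3. reportable incidents in the past year 0 ≤ 2 → met
4. airframe inspection 345 days ago vs limit 365 → met
5. aviation liability coverage $725,000 ≥ $675,000 → met
6. condition 'flies over people' holds; maintenance log absent → not met
7. condition 'flies at night' does not hold → requirement n/a → met
8. insurance policy review 63 days ago vs limit 60 → not met
9. aircraft overdue for inspection 2 ≤ 3 → met
10. certificated remote pilots 5 ≥ 3 → met
11. condition 'flies beyond visual line of sight' holds; airspace authorization renewal 422 days ago vs limit 730 → met
Not met: 6, 8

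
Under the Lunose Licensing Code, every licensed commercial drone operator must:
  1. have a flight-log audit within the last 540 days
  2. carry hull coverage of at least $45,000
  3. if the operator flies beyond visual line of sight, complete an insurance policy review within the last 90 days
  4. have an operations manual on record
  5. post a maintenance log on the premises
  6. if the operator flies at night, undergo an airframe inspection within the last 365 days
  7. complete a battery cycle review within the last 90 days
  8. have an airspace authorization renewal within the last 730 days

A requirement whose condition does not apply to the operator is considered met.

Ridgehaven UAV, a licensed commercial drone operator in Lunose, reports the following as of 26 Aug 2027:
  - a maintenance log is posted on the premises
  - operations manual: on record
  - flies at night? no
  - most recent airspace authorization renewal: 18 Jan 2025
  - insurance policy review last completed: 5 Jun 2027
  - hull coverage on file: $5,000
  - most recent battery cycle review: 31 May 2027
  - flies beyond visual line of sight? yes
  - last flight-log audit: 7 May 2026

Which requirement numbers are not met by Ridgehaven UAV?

2, 8

1. flight-log audit 476 days ago vs limit 540 → met
2. hull coverage $5,000 < $45,000 → not met
3. condition 'flies beyond visual line of sight' holds; insurance policy review 82 days ago vs limit 90 → met
4. operations manual present → met
5. maintenance log present → met
6. condition 'flies at night' does not hold → requirement n/a → met
7. battery cycle review 87 days ago vs limit 90 → met
8. airspace authorization renewal 950 days ago vs limit 730 → not met
Not met: 2, 8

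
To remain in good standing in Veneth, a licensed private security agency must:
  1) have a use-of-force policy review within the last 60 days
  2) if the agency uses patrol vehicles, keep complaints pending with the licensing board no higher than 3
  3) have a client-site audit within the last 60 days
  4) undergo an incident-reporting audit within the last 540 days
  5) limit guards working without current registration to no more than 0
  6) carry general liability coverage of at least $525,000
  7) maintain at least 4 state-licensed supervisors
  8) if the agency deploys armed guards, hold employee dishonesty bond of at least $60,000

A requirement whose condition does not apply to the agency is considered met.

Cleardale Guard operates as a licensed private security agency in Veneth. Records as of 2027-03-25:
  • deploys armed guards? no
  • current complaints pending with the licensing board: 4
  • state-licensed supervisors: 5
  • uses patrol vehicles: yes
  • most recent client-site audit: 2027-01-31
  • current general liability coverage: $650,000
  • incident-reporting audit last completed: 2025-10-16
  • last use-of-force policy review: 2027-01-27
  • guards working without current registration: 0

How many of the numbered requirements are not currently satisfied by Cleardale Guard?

1

1. use-of-force policy review 57 days ago vs limit 60 → met
2. condition 'uses patrol vehicles' holds; complaints pending with the licensing board 4 > 3 → not met
3. client-site audit 53 days ago vs limit 60 → met
4. incident-reporting audit 525 days ago vs limit 540 → met
5. guards working without current registration 0 ≤ 0 → met
6. general liability coverage $650,000 ≥ $525,000 → met
7. state-licensed supervisors 5 ≥ 4 → met
8. condition 'deploys armed guards' does not hold → requirement n/a → met
Not met: 1 of 8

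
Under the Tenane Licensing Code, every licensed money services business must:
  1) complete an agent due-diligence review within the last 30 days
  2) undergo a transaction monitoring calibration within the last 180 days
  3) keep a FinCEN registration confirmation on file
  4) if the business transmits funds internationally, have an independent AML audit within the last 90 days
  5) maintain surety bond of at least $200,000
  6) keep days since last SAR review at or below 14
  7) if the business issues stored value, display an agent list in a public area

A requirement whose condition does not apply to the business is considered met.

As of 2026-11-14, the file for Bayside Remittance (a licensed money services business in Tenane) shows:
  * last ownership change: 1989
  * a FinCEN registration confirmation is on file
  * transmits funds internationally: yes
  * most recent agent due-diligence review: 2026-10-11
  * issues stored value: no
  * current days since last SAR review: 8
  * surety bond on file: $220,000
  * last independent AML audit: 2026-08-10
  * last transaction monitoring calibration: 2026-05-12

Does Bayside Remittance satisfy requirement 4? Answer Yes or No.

No

4. condition 'transmits funds internationally' holds; independent AML audit 96 days ago vs limit 90 → not met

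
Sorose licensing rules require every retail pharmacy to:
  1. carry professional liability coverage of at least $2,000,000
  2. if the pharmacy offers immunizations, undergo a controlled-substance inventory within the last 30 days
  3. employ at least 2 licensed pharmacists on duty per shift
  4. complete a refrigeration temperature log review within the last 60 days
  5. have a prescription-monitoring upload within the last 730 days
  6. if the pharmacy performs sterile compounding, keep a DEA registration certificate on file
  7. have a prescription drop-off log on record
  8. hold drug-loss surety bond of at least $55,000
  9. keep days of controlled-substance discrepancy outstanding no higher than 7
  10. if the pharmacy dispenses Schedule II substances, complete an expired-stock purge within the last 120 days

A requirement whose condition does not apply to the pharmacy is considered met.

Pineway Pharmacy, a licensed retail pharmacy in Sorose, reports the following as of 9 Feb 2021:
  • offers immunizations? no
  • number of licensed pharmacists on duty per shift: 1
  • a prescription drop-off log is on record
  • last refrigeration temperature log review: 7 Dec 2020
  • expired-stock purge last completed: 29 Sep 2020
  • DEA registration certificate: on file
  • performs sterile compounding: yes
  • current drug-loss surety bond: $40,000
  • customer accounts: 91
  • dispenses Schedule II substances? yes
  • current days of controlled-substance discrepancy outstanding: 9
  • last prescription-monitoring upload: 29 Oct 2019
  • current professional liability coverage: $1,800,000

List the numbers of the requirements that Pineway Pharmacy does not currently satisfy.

1, 3, 4, 8, 9, 10

1. professional liability coverage $1,800,000 < $2,000,000 → not met
2. condition 'offers immunizations' does not hold → requirement n/a → met
3. licensed pharmacists on duty per shift 1 < 2 → not met
4. refrigeration temperature log review 64 days ago vs limit 60 → not met
5. prescription-monitoring upload 469 days ago vs limit 730 → met
6. condition 'performs sterile compounding' holds; DEA registration certificate present → met
7. prescription drop-off log present → met
8. drug-loss surety bond $40,000 < $55,000 → not met
9. days of controlled-substance discrepancy outstanding 9 > 7 → not met
10. condition 'dispenses Schedule II substances' holds; expired-stock purge 133 days ago vs limit 120 → not met
Not met: 1, 3, 4, 8, 9, 10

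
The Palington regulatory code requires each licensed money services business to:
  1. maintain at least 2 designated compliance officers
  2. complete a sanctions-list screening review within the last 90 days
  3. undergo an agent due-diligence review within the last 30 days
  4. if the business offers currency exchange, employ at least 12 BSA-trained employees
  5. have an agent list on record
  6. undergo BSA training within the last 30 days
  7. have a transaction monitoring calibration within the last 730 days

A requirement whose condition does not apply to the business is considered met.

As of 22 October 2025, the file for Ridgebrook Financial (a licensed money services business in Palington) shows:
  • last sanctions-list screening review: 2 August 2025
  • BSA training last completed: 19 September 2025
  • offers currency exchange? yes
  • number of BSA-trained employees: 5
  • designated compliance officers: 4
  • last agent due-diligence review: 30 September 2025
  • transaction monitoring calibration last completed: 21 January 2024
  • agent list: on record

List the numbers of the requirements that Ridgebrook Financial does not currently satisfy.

4, 6

1. designated compliance officers 4 ≥ 2 → met
2. sanctions-list screening review 81 days ago vs limit 90 → met
3. agent due-diligence review 22 days ago vs limit 30 → met
4. condition 'offers currency exchange' holds; BSA-trained employees 5 < 12 → not met
5. agent list present → met
6. BSA training 33 days ago vs limit 30 → not met
7. transaction monitoring calibration 640 days ago vs limit 730 → met
Not met: 4, 6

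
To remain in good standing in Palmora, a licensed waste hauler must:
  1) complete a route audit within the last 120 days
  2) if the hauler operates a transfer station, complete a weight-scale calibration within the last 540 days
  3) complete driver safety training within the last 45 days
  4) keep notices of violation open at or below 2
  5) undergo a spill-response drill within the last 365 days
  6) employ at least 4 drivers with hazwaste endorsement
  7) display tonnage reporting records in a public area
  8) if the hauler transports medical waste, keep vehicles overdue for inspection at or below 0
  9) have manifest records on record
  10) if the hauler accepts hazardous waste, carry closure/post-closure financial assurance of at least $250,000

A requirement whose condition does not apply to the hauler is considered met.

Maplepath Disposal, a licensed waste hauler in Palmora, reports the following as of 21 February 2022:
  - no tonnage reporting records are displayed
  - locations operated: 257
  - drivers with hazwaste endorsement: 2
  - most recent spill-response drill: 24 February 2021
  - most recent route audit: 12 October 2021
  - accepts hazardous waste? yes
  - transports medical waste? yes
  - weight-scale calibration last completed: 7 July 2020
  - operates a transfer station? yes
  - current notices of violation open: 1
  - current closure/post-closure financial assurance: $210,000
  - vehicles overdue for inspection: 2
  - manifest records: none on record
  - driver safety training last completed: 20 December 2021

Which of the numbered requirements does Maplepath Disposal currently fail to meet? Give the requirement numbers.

1. route audit 132 days ago vs limit 120 → not met
2. condition 'operates a transfer station' holds; weight-scale calibration 594 days ago vs limit 540 → not met
3. driver safety training 63 days ago vs limit 45 → not met
4. notices of violation open 1 ≤ 2 → met
5. spill-response drill 362 days ago vs limit 365 → met
6. drivers with hazwaste endorsement 2 < 4 → not met
7. tonnage reporting records absent → not met
8. condition 'transports medical waste' holds; vehicles overdue for inspection 2 > 0 → not met
9. manifest records absent → not met
10. condition 'accepts hazardous waste' holds; closure/post-closure financial assurance $210,000 < $250,000 → not met
Not met: 1, 2, 3, 6, 7, 8, 9, 10

1, 2, 3, 6, 7, 8, 9, 10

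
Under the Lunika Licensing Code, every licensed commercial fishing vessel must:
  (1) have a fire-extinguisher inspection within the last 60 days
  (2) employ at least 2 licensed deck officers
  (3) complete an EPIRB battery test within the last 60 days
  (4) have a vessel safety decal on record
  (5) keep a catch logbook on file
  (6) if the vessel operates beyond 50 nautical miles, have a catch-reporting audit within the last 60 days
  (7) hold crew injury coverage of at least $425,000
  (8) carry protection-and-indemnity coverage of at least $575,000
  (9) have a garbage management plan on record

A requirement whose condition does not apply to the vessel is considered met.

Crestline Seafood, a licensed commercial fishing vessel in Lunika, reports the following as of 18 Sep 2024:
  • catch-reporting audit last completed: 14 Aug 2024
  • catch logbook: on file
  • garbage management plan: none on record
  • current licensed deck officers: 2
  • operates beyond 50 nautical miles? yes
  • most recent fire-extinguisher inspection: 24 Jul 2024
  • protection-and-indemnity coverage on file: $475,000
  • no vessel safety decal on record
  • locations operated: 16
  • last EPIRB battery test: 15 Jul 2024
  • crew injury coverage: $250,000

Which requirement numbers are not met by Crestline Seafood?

3, 4, 7, 8, 9

1. fire-extinguisher inspection 56 days ago vs limit 60 → met
2. licensed deck officers 2 ≥ 2 → met
3. EPIRB battery test 65 days ago vs limit 60 → not met
4. vessel safety decal absent → not met
5. catch logbook present → met
6. condition 'operates beyond 50 nautical miles' holds; catch-reporting audit 35 days ago vs limit 60 → met
7. crew injury coverage $250,000 < $425,000 → not met
8. protection-and-indemnity coverage $475,000 < $575,000 → not met
9. garbage management plan absent → not met
Not met: 3, 4, 7, 8, 9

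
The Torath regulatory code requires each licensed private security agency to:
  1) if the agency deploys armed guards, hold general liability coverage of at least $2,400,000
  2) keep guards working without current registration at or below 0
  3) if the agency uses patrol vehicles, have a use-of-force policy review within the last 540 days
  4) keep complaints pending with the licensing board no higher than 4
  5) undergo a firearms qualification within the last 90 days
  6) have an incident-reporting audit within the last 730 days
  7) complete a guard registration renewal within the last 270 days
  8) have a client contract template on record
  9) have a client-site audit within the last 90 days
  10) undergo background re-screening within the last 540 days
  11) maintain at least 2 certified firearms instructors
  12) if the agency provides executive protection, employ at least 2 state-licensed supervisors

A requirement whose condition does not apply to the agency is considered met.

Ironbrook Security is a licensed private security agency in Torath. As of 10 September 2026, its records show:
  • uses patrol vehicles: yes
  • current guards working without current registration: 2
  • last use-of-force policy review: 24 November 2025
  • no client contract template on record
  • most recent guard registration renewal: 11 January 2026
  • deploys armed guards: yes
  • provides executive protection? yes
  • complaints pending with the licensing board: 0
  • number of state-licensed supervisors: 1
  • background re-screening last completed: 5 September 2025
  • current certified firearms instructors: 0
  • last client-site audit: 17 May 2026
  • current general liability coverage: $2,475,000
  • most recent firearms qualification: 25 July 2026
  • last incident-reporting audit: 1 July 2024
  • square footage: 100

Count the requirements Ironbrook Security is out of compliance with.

1. condition 'deploys armed guards' holds; general liability coverage $2,475,000 ≥ $2,400,000 → met
2. guards working without current registration 2 > 0 → not met
3. condition 'uses patrol vehicles' holds; use-of-force policy review 290 days ago vs limit 540 → met
4. complaints pending with the licensing board 0 ≤ 4 → met
5. firearms qualification 47 days ago vs limit 90 → met
6. incident-reporting audit 801 days ago vs limit 730 → not met
7. guard registration renewal 242 days ago vs limit 270 → met
8. client contract template absent → not met
9. client-site audit 116 days ago vs limit 90 → not met
10. background re-screening 370 days ago vs limit 540 → met
11. certified firearms instructors 0 < 2 → not met
12. condition 'provides executive protection' holds; state-licensed supervisors 1 < 2 → not met
Not met: 6 of 12

6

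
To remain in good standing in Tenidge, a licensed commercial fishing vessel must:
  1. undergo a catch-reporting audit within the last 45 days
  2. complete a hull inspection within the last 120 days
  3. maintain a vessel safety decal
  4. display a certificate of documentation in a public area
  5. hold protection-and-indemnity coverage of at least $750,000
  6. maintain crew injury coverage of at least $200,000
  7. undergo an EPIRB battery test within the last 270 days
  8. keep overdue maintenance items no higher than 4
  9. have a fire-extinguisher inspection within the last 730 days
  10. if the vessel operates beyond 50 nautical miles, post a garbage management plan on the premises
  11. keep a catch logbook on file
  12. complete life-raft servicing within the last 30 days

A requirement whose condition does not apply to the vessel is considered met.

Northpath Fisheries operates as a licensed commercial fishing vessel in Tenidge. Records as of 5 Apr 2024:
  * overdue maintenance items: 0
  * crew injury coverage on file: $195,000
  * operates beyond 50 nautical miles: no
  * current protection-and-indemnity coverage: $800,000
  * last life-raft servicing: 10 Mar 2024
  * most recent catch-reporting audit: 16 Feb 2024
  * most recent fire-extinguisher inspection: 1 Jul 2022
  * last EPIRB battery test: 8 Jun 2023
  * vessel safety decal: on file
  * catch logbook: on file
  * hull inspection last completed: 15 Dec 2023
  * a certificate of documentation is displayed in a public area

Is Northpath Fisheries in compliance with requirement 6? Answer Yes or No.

6. crew injury coverage $195,000 < $200,000 → not met

No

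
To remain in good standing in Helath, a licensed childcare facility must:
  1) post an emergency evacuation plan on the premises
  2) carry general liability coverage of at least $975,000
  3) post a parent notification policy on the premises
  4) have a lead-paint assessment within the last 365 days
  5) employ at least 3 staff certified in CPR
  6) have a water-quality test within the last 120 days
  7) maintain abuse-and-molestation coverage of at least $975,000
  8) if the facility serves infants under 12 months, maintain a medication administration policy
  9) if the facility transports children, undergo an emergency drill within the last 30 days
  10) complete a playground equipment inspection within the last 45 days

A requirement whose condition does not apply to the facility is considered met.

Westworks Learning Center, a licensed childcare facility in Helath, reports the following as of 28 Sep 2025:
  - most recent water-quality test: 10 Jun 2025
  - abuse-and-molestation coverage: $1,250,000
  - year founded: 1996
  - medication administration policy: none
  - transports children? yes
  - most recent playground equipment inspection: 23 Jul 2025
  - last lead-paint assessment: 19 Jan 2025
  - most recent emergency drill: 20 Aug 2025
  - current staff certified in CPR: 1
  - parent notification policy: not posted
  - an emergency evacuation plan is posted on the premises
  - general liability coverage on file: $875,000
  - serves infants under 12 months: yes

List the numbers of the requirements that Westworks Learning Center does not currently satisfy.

1. emergency evacuation plan present → met
2. general liability coverage $875,000 < $975,000 → not met
3. parent notification policy absent → not met
4. lead-paint assessment 252 days ago vs limit 365 → met
5. staff certified in CPR 1 < 3 → not met
6. water-quality test 110 days ago vs limit 120 → met
7. abuse-and-molestation coverage $1,250,000 ≥ $975,000 → met
8. condition 'serves infants under 12 months' holds; medication administration policy absent → not met
9. condition 'transports children' holds; emergency drill 39 days ago vs limit 30 → not met
10. playground equipment inspection 67 days ago vs limit 45 → not met
Not met: 2, 3, 5, 8, 9, 10

2, 3, 5, 8, 9, 10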